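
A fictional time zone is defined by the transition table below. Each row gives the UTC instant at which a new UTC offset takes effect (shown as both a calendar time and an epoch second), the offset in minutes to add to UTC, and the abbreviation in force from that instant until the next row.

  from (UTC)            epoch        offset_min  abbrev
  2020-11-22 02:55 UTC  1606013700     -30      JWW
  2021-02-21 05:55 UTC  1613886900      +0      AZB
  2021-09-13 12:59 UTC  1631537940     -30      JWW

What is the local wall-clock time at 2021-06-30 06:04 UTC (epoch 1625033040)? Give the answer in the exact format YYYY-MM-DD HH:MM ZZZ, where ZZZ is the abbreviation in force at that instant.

2021-06-30 06:04 AZB

Query: 2021-06-30 06:04 UTC
Rule 2/3 (AZB, +00:00): 2021-02-21 05:55 UTC ≤ query < 2021-09-13 12:59 UTC
6·60 + 4 + 0 = 364 min
364 = 0·1440 + 364; 364 = 6·60 + 4 → 06:04, same day
→ 2021-06-30 06:04 AZB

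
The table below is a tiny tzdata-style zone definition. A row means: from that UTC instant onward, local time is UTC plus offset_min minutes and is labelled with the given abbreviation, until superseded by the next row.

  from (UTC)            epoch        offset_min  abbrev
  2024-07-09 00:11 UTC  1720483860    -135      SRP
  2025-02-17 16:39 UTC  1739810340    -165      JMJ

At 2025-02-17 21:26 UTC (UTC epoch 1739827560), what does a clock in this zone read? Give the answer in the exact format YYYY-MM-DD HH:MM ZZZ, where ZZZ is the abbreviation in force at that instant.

2025-02-17 18:41 JMJ

Query: 2025-02-17 21:26 UTC
Rule 2/2 (JMJ, -02:45): 2025-02-17 16:39 UTC ≤ query < +∞
21·60 + 26 - 165 = 1121 min
1121 = 0·1440 + 1121; 1121 = 18·60 + 41 → 18:41, same day
→ 2025-02-17 18:41 JMJ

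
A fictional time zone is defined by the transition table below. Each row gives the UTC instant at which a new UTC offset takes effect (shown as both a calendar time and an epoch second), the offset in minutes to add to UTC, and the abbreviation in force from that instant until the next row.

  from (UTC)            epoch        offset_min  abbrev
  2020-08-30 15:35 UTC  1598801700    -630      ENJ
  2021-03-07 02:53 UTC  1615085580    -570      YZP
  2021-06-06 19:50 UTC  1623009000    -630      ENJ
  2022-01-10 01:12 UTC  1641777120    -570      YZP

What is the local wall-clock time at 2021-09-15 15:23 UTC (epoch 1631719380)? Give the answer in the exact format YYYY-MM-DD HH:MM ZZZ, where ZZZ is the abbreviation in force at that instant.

Query: 2021-09-15 15:23 UTC
Rule 3/4 (ENJ, -10:30): 2021-06-06 19:50 UTC ≤ query < 2022-01-10 01:12 UTC
15·60 + 23 - 630 = 293 min
293 = 0·1440 + 293; 293 = 4·60 + 53 → 04:53, same day
→ 2021-09-15 04:53 ENJ

2021-09-15 04:53 ENJ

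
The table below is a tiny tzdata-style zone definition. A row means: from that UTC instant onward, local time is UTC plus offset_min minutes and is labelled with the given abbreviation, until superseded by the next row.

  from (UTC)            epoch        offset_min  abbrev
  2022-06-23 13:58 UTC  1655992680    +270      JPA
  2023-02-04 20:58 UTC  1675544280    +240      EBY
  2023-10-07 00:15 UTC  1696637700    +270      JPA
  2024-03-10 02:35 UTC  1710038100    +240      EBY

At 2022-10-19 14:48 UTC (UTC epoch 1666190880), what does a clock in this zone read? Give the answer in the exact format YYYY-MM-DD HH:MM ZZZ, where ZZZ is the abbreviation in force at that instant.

2022-10-19 19:18 JPA

Query: 2022-10-19 14:48 UTC
Rule 1/4 (JPA, +04:30): 2022-06-23 13:58 UTC ≤ query < 2023-02-04 20:58 UTC
14·60 + 48 + 270 = 1158 min
1158 = 0·1440 + 1158; 1158 = 19·60 + 18 → 19:18, same day
→ 2022-10-19 19:18 JPA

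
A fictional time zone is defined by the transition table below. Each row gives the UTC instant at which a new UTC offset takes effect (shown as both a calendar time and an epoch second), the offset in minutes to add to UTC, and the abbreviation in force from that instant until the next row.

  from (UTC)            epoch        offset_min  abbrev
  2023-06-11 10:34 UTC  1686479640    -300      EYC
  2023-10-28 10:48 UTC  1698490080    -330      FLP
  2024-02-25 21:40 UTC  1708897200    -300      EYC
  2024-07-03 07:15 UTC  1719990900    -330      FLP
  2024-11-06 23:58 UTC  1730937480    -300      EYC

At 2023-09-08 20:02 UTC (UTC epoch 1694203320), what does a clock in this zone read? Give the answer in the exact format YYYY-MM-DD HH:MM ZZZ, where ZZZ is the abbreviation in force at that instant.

2023-09-08 15:02 EYC

Query: 2023-09-08 20:02 UTC
Rule 1/5 (EYC, -05:00): 2023-06-11 10:34 UTC ≤ query < 2023-10-28 10:48 UTC
20·60 + 2 - 300 = 902 min
902 = 0·1440 + 902; 902 = 15·60 + 2 → 15:02, same day
→ 2023-09-08 15:02 EYC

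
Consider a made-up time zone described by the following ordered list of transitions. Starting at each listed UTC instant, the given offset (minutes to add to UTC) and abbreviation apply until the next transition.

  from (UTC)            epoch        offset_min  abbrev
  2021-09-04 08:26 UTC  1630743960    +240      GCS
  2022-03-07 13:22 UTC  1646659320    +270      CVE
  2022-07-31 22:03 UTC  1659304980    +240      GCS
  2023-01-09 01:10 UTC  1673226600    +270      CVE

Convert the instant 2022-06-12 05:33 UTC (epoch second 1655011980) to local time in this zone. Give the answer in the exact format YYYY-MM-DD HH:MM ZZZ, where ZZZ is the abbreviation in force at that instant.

Query: 2022-06-12 05:33 UTC
Rule 2/4 (CVE, +04:30): 2022-03-07 13:22 UTC ≤ query < 2022-07-31 22:03 UTC
5·60 + 33 + 270 = 603 min
603 = 0·1440 + 603; 603 = 10·60 + 3 → 10:03, same day
→ 2022-06-12 10:03 CVE

2022-06-12 10:03 CVE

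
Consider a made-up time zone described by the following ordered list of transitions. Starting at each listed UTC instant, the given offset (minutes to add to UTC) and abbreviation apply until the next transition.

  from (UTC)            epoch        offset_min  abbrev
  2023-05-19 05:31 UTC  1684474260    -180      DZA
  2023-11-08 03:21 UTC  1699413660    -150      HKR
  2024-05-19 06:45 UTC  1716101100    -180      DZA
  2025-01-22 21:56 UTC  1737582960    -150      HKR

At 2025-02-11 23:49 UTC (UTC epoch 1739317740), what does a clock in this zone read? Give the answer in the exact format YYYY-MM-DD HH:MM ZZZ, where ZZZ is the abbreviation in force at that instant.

2025-02-11 21:19 HKR

Query: 2025-02-11 23:49 UTC
Rule 4/4 (HKR, -02:30): 2025-01-22 21:56 UTC ≤ query < +∞
23·60 + 49 - 150 = 1279 min
1279 = 0·1440 + 1279; 1279 = 21·60 + 19 → 21:19, same day
→ 2025-02-11 21:19 HKR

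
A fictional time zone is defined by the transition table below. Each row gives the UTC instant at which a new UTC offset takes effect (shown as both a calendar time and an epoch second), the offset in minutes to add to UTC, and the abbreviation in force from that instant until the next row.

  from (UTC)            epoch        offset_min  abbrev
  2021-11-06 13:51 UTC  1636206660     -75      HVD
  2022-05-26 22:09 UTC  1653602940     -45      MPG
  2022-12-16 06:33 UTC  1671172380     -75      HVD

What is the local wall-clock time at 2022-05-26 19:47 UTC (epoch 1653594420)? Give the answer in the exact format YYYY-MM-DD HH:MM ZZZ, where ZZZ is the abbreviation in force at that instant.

2022-05-26 18:32 HVD

Query: 2022-05-26 19:47 UTC
Rule 1/3 (HVD, -01:15): 2021-11-06 13:51 UTC ≤ query < 2022-05-26 22:09 UTC
19·60 + 47 - 75 = 1112 min
1112 = 0·1440 + 1112; 1112 = 18·60 + 32 → 18:32, same day
→ 2022-05-26 18:32 HVD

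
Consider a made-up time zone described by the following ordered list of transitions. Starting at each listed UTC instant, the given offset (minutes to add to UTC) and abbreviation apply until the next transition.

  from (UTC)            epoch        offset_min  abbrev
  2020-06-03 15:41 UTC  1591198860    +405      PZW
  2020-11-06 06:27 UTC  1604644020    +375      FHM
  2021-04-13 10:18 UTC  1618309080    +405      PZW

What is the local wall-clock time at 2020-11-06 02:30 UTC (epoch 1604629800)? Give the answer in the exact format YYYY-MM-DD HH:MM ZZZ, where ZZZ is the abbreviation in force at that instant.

2020-11-06 09:15 PZW

Query: 2020-11-06 02:30 UTC
Rule 1/3 (PZW, +06:45): 2020-06-03 15:41 UTC ≤ query < 2020-11-06 06:27 UTC
2·60 + 30 + 405 = 555 min
555 = 0·1440 + 555; 555 = 9·60 + 15 → 09:15, same day
→ 2020-11-06 09:15 PZW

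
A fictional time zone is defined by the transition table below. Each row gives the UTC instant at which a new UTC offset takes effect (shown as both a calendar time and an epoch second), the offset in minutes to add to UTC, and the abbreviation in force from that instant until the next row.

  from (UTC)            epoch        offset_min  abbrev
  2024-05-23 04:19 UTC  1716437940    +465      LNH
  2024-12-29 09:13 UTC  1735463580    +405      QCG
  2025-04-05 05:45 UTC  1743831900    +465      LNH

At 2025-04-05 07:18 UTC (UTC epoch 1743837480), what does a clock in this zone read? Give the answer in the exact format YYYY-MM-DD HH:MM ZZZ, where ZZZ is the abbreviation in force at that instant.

Query: 2025-04-05 07:18 UTC
Rule 3/3 (LNH, +07:45): 2025-04-05 05:45 UTC ≤ query < +∞
7·60 + 18 + 465 = 903 min
903 = 0·1440 + 903; 903 = 15·60 + 3 → 15:03, same day
→ 2025-04-05 15:03 LNH

2025-04-05 15:03 LNH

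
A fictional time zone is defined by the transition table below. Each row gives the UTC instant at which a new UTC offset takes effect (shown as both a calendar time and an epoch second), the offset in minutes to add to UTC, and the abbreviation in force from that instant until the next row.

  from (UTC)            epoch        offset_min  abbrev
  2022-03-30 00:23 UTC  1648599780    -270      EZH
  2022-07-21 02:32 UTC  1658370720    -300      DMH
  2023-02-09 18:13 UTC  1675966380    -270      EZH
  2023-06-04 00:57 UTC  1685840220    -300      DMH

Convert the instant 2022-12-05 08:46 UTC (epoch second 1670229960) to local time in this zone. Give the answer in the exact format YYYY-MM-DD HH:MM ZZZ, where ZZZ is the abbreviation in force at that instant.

Query: 2022-12-05 08:46 UTC
Rule 2/4 (DMH, -05:00): 2022-07-21 02:32 UTC ≤ query < 2023-02-09 18:13 UTC
8·60 + 46 - 300 = 226 min
226 = 0·1440 + 226; 226 = 3·60 + 46 → 03:46, same day
→ 2022-12-05 03:46 DMH

2022-12-05 03:46 DMH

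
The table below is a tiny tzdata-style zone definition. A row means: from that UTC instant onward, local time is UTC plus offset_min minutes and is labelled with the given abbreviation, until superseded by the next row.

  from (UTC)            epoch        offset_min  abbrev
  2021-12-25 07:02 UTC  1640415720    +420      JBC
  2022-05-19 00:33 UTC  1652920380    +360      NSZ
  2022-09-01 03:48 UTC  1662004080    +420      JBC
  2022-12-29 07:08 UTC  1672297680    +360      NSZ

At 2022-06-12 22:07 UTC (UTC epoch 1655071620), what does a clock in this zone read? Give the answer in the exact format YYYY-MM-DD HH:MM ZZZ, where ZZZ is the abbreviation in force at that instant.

2022-06-13 04:07 NSZ

Query: 2022-06-12 22:07 UTC
Rule 2/4 (NSZ, +06:00): 2022-05-19 00:33 UTC ≤ query < 2022-09-01 03:48 UTC
22·60 + 7 + 360 = 1687 min
1687 = 1·1440 + 247; 247 = 4·60 + 7 → 04:07, 2022-06-12 + 1 day = 2022-06-13
→ 2022-06-13 04:07 NSZ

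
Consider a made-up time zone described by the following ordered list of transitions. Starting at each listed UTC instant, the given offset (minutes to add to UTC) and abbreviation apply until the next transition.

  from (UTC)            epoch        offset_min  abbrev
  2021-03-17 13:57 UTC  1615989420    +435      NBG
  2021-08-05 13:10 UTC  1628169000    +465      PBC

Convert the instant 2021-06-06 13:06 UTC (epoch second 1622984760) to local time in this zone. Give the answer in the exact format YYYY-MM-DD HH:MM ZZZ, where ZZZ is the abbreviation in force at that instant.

2021-06-06 20:21 NBG

Query: 2021-06-06 13:06 UTC
Rule 1/2 (NBG, +07:15): 2021-03-17 13:57 UTC ≤ query < 2021-08-05 13:10 UTC
13·60 + 6 + 435 = 1221 min
1221 = 0·1440 + 1221; 1221 = 20·60 + 21 → 20:21, same day
→ 2021-06-06 20:21 NBG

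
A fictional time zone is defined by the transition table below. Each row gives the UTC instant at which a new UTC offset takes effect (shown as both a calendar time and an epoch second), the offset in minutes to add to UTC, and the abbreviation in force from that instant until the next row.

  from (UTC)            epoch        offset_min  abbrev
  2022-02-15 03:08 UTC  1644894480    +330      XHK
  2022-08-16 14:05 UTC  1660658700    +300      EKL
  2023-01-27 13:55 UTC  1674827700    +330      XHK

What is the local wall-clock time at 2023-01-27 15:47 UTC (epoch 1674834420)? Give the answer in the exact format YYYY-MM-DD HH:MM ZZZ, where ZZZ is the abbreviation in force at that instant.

2023-01-27 21:17 XHK

Query: 2023-01-27 15:47 UTC
Rule 3/3 (XHK, +05:30): 2023-01-27 13:55 UTC ≤ query < +∞
15·60 + 47 + 330 = 1277 min
1277 = 0·1440 + 1277; 1277 = 21·60 + 17 → 21:17, same day
→ 2023-01-27 21:17 XHK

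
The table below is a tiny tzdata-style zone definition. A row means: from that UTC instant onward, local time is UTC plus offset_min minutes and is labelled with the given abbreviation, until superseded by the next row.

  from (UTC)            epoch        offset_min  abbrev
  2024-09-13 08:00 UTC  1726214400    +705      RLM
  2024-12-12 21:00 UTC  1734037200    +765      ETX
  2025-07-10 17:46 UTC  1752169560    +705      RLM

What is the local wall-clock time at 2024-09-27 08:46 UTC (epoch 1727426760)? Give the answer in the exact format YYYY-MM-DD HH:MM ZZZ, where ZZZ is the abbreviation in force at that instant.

2024-09-27 20:31 RLM

Query: 2024-09-27 08:46 UTC
Rule 1/3 (RLM, +11:45): 2024-09-13 08:00 UTC ≤ query < 2024-12-12 21:00 UTC
8·60 + 46 + 705 = 1231 min
1231 = 0·1440 + 1231; 1231 = 20·60 + 31 → 20:31, same day
→ 2024-09-27 20:31 RLM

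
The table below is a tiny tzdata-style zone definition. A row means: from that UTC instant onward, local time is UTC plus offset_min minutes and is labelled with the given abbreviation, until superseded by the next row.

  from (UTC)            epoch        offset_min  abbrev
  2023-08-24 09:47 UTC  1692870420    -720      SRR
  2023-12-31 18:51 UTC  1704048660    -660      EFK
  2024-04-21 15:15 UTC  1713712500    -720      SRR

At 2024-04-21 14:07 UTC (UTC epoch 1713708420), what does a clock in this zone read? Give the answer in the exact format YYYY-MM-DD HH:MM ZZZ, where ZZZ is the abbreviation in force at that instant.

2024-04-21 03:07 EFK

Query: 2024-04-21 14:07 UTC
Rule 2/3 (EFK, -11:00): 2023-12-31 18:51 UTC ≤ query < 2024-04-21 15:15 UTC
14·60 + 7 - 660 = 187 min
187 = 0·1440 + 187; 187 = 3·60 + 7 → 03:07, same day
→ 2024-04-21 03:07 EFK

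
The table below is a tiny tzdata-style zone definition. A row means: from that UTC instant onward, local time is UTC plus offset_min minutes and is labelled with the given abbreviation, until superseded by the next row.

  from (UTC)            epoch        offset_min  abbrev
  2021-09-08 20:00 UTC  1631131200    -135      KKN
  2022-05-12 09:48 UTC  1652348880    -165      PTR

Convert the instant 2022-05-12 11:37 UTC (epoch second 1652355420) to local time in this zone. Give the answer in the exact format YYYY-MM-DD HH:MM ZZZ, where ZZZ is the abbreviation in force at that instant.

Query: 2022-05-12 11:37 UTC
Rule 2/2 (PTR, -02:45): 2022-05-12 09:48 UTC ≤ query < +∞
11·60 + 37 - 165 = 532 min
532 = 0·1440 + 532; 532 = 8·60 + 52 → 08:52, same day
→ 2022-05-12 08:52 PTR

2022-05-12 08:52 PTR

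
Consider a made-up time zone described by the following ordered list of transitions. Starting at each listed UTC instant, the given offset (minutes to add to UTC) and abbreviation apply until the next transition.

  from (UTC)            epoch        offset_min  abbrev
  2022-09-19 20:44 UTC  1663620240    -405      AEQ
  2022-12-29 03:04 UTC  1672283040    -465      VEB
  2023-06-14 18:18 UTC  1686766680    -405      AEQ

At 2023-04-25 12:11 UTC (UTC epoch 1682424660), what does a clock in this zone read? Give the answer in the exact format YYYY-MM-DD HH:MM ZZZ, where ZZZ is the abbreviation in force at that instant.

Query: 2023-04-25 12:11 UTC
Rule 2/3 (VEB, -07:45): 2022-12-29 03:04 UTC ≤ query < 2023-06-14 18:18 UTC
12·60 + 11 - 465 = 266 min
266 = 0·1440 + 266; 266 = 4·60 + 26 → 04:26, same day
→ 2023-04-25 04:26 VEB

2023-04-25 04:26 VEB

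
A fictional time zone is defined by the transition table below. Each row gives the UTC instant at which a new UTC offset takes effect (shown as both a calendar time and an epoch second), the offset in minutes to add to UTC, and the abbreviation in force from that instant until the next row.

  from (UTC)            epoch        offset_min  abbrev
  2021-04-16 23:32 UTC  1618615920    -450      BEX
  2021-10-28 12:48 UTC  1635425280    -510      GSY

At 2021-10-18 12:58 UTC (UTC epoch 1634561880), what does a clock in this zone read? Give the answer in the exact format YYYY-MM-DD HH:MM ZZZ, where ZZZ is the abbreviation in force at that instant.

2021-10-18 05:28 BEX

Query: 2021-10-18 12:58 UTC
Rule 1/2 (BEX, -07:30): 2021-04-16 23:32 UTC ≤ query < 2021-10-28 12:48 UTC
12·60 + 58 - 450 = 328 min
328 = 0·1440 + 328; 328 = 5·60 + 28 → 05:28, same day
→ 2021-10-18 05:28 BEX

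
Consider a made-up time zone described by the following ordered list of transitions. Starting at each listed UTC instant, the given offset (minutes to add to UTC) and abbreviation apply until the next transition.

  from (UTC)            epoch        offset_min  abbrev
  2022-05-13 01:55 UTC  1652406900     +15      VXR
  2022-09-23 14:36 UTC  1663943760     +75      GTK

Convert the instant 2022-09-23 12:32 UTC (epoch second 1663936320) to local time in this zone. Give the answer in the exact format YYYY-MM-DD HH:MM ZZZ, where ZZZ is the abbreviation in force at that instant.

Query: 2022-09-23 12:32 UTC
Rule 1/2 (VXR, +00:15): 2022-05-13 01:55 UTC ≤ query < 2022-09-23 14:36 UTC
12·60 + 32 + 15 = 767 min
767 = 0·1440 + 767; 767 = 12·60 + 47 → 12:47, same day
→ 2022-09-23 12:47 VXR

2022-09-23 12:47 VXR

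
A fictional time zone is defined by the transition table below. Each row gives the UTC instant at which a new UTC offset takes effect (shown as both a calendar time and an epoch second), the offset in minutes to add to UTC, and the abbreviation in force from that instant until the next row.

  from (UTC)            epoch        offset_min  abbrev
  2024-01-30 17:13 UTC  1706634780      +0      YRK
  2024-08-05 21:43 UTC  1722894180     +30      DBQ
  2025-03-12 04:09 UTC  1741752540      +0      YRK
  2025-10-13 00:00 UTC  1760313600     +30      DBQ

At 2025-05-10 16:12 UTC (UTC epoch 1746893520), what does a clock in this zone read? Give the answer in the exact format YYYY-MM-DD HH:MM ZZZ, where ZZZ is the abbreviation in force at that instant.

Query: 2025-05-10 16:12 UTC
Rule 3/4 (YRK, +00:00): 2025-03-12 04:09 UTC ≤ query < 2025-10-13 00:00 UTC
16·60 + 12 + 0 = 972 min
972 = 0·1440 + 972; 972 = 16·60 + 12 → 16:12, same day
→ 2025-05-10 16:12 YRK

2025-05-10 16:12 YRK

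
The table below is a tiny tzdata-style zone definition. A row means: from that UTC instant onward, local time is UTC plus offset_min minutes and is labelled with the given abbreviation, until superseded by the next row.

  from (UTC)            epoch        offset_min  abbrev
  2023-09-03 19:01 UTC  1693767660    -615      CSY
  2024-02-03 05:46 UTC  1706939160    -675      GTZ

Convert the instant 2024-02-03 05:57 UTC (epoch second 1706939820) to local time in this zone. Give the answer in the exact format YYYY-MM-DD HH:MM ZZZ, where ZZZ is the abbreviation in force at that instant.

2024-02-02 18:42 GTZ

Query: 2024-02-03 05:57 UTC
Rule 2/2 (GTZ, -11:15): 2024-02-03 05:46 UTC ≤ query < +∞
5·60 + 57 - 675 = -318 min
-318 = -1·1440 + 1122; 1122 = 18·60 + 42 → 18:42, 2024-02-03 - 1 day = 2024-02-02
→ 2024-02-02 18:42 GTZ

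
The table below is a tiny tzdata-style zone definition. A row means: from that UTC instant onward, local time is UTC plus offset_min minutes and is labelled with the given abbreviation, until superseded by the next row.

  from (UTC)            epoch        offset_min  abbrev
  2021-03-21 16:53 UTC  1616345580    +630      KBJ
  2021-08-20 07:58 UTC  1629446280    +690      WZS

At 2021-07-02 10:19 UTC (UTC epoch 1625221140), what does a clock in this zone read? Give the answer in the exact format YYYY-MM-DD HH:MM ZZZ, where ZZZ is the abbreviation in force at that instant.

Query: 2021-07-02 10:19 UTC
Rule 1/2 (KBJ, +10:30): 2021-03-21 16:53 UTC ≤ query < 2021-08-20 07:58 UTC
10·60 + 19 + 630 = 1249 min
1249 = 0·1440 + 1249; 1249 = 20·60 + 49 → 20:49, same day
→ 2021-07-02 20:49 KBJ

2021-07-02 20:49 KBJ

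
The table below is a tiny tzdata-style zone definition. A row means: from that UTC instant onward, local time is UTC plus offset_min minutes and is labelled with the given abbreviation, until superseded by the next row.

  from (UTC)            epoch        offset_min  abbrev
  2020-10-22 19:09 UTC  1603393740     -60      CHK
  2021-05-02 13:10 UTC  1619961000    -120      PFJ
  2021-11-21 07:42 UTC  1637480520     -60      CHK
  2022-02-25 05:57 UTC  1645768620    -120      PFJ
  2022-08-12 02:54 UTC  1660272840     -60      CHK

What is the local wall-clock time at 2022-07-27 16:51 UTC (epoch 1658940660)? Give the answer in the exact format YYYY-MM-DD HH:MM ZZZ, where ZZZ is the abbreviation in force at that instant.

2022-07-27 14:51 PFJ

Query: 2022-07-27 16:51 UTC
Rule 4/5 (PFJ, -02:00): 2022-02-25 05:57 UTC ≤ query < 2022-08-12 02:54 UTC
16·60 + 51 - 120 = 891 min
891 = 0·1440 + 891; 891 = 14·60 + 51 → 14:51, same day
→ 2022-07-27 14:51 PFJ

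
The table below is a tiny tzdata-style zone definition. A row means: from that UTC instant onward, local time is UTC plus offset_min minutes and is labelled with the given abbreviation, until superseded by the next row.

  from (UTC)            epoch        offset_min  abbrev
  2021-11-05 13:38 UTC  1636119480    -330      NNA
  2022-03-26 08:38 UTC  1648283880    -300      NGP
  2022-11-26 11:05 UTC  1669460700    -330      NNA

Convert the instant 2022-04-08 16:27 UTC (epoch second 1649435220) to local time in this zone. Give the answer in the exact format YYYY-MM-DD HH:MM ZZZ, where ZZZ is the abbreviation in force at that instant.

Query: 2022-04-08 16:27 UTC
Rule 2/3 (NGP, -05:00): 2022-03-26 08:38 UTC ≤ query < 2022-11-26 11:05 UTC
16·60 + 27 - 300 = 687 min
687 = 0·1440 + 687; 687 = 11·60 + 27 → 11:27, same day
→ 2022-04-08 11:27 NGP

2022-04-08 11:27 NGP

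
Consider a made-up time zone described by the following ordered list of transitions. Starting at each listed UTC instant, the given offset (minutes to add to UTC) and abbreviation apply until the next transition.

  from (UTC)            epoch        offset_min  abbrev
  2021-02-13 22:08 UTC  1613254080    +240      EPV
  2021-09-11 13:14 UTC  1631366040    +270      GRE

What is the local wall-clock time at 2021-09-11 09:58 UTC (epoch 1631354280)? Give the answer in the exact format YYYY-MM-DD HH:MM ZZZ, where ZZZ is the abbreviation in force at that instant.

Query: 2021-09-11 09:58 UTC
Rule 1/2 (EPV, +04:00): 2021-02-13 22:08 UTC ≤ query < 2021-09-11 13:14 UTC
9·60 + 58 + 240 = 838 min
838 = 0·1440 + 838; 838 = 13·60 + 58 → 13:58, same day
→ 2021-09-11 13:58 EPV

2021-09-11 13:58 EPV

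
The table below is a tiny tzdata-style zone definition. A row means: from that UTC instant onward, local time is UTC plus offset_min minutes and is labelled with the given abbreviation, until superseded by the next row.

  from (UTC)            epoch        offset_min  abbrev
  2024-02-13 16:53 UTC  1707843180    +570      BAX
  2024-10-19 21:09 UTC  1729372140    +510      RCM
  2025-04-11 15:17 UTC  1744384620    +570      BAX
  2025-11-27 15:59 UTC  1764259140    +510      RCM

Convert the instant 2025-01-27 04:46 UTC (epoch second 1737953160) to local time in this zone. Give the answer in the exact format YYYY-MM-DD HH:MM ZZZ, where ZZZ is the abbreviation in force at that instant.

Query: 2025-01-27 04:46 UTC
Rule 2/4 (RCM, +08:30): 2024-10-19 21:09 UTC ≤ query < 2025-04-11 15:17 UTC
4·60 + 46 + 510 = 796 min
796 = 0·1440 + 796; 796 = 13·60 + 16 → 13:16, same day
→ 2025-01-27 13:16 RCM

2025-01-27 13:16 RCM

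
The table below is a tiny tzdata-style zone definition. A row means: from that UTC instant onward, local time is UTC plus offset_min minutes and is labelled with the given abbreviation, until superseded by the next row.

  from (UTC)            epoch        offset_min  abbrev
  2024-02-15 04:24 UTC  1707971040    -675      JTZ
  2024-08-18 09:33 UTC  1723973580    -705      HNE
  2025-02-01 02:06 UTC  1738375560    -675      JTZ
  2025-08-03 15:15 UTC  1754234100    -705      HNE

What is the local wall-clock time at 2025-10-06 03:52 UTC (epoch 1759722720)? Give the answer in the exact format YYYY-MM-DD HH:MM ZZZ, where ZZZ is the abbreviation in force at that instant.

Query: 2025-10-06 03:52 UTC
Rule 4/4 (HNE, -11:45): 2025-08-03 15:15 UTC ≤ query < +∞
3·60 + 52 - 705 = -473 min
-473 = -1·1440 + 967; 967 = 16·60 + 7 → 16:07, 2025-10-06 - 1 day = 2025-10-05
→ 2025-10-05 16:07 HNE

2025-10-05 16:07 HNE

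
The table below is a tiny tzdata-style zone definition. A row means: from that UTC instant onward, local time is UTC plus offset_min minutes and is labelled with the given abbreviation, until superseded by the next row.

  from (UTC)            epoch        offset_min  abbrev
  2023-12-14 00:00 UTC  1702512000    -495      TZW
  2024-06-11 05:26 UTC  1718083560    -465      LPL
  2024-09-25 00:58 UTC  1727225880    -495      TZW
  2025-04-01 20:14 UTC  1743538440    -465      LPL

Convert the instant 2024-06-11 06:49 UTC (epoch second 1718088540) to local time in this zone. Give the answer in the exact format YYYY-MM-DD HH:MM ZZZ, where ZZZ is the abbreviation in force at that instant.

Query: 2024-06-11 06:49 UTC
Rule 2/4 (LPL, -07:45): 2024-06-11 05:26 UTC ≤ query < 2024-09-25 00:58 UTC
6·60 + 49 - 465 = -56 min
-56 = -1·1440 + 1384; 1384 = 23·60 + 4 → 23:04, 2024-06-11 - 1 day = 2024-06-10
→ 2024-06-10 23:04 LPL

2024-06-10 23:04 LPL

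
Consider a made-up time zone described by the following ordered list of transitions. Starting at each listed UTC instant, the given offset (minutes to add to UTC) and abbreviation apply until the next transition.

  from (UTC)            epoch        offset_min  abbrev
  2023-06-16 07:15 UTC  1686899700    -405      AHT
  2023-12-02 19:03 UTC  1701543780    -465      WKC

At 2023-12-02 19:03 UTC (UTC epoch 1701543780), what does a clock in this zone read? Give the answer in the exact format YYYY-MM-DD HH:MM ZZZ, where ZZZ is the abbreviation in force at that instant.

Query: 2023-12-02 19:03 UTC
Rule 2/2 (WKC, -07:45): 2023-12-02 19:03 UTC ≤ query < +∞
19·60 + 3 - 465 = 678 min
678 = 0·1440 + 678; 678 = 11·60 + 18 → 11:18, same day
→ 2023-12-02 11:18 WKC

2023-12-02 11:18 WKC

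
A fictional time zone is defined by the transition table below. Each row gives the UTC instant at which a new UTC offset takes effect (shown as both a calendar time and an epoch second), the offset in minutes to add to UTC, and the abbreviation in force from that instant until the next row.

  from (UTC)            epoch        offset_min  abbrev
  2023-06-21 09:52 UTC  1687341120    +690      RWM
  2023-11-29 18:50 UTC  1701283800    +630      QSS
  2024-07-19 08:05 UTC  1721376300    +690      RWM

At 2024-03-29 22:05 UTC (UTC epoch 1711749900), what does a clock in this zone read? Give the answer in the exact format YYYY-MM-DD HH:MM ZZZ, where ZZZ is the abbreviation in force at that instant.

Query: 2024-03-29 22:05 UTC
Rule 2/3 (QSS, +10:30): 2023-11-29 18:50 UTC ≤ query < 2024-07-19 08:05 UTC
22·60 + 5 + 630 = 1955 min
1955 = 1·1440 + 515; 515 = 8·60 + 35 → 08:35, 2024-03-29 + 1 day = 2024-03-30
→ 2024-03-30 08:35 QSS

2024-03-30 08:35 QSS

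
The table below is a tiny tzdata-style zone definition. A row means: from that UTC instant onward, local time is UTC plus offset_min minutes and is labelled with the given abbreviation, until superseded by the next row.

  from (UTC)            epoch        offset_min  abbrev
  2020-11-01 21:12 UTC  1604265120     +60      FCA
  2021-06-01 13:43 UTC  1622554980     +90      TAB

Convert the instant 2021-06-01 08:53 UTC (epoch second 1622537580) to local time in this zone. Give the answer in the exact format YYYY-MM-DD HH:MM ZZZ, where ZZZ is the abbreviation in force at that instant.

2021-06-01 09:53 FCA

Query: 2021-06-01 08:53 UTC
Rule 1/2 (FCA, +01:00): 2020-11-01 21:12 UTC ≤ query < 2021-06-01 13:43 UTC
8·60 + 53 + 60 = 593 min
593 = 0·1440 + 593; 593 = 9·60 + 53 → 09:53, same day
→ 2021-06-01 09:53 FCA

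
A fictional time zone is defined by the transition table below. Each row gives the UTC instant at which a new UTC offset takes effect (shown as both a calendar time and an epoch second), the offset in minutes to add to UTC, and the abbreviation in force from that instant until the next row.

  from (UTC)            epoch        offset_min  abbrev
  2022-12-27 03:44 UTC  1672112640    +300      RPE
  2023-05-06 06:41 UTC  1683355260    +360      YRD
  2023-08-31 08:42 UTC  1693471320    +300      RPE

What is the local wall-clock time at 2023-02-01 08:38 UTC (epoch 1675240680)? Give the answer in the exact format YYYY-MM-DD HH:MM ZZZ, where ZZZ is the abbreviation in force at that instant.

2023-02-01 13:38 RPE

Query: 2023-02-01 08:38 UTC
Rule 1/3 (RPE, +05:00): 2022-12-27 03:44 UTC ≤ query < 2023-05-06 06:41 UTC
8·60 + 38 + 300 = 818 min
818 = 0·1440 + 818; 818 = 13·60 + 38 → 13:38, same day
→ 2023-02-01 13:38 RPE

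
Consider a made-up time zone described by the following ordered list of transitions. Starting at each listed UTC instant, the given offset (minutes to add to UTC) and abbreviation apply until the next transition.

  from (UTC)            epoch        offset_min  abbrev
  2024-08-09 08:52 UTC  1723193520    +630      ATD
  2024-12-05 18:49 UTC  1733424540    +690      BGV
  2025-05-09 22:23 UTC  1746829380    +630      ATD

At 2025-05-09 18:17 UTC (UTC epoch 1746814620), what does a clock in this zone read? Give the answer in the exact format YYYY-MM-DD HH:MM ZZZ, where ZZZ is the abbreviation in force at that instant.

Query: 2025-05-09 18:17 UTC
Rule 2/3 (BGV, +11:30): 2024-12-05 18:49 UTC ≤ query < 2025-05-09 22:23 UTC
18·60 + 17 + 690 = 1787 min
1787 = 1·1440 + 347; 347 = 5·60 + 47 → 05:47, 2025-05-09 + 1 day = 2025-05-10
→ 2025-05-10 05:47 BGV

2025-05-10 05:47 BGV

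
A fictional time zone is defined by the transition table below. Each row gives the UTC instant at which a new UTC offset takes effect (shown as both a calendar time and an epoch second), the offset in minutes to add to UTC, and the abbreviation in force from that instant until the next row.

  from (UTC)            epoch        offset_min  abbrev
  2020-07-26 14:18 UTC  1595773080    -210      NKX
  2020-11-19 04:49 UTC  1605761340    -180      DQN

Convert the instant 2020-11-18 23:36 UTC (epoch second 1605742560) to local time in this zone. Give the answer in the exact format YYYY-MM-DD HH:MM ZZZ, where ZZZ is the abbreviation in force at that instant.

Query: 2020-11-18 23:36 UTC
Rule 1/2 (NKX, -03:30): 2020-07-26 14:18 UTC ≤ query < 2020-11-19 04:49 UTC
23·60 + 36 - 210 = 1206 min
1206 = 0·1440 + 1206; 1206 = 20·60 + 6 → 20:06, same day
→ 2020-11-18 20:06 NKX

2020-11-18 20:06 NKX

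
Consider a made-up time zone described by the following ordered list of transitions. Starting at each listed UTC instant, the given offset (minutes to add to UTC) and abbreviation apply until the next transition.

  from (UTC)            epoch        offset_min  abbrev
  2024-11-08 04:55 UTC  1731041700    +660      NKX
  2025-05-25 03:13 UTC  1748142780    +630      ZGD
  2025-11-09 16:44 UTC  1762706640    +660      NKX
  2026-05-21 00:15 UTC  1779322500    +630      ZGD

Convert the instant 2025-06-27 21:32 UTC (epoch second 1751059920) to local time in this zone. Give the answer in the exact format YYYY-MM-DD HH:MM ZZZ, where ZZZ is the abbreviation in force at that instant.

Query: 2025-06-27 21:32 UTC
Rule 2/4 (ZGD, +10:30): 2025-05-25 03:13 UTC ≤ query < 2025-11-09 16:44 UTC
21·60 + 32 + 630 = 1922 min
1922 = 1·1440 + 482; 482 = 8·60 + 2 → 08:02, 2025-06-27 + 1 day = 2025-06-28
→ 2025-06-28 08:02 ZGD

2025-06-28 08:02 ZGD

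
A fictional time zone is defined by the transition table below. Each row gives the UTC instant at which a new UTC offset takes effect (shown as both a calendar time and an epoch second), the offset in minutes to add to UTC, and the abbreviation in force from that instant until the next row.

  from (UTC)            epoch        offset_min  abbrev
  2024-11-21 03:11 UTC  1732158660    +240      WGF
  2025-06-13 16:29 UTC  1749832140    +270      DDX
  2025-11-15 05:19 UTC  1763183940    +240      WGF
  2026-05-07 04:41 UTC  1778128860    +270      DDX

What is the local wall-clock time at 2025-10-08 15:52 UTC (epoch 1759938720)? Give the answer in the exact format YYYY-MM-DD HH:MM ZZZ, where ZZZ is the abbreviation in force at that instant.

2025-10-08 20:22 DDX

Query: 2025-10-08 15:52 UTC
Rule 2/4 (DDX, +04:30): 2025-06-13 16:29 UTC ≤ query < 2025-11-15 05:19 UTC
15·60 + 52 + 270 = 1222 min
1222 = 0·1440 + 1222; 1222 = 20·60 + 22 → 20:22, same day
→ 2025-10-08 20:22 DDX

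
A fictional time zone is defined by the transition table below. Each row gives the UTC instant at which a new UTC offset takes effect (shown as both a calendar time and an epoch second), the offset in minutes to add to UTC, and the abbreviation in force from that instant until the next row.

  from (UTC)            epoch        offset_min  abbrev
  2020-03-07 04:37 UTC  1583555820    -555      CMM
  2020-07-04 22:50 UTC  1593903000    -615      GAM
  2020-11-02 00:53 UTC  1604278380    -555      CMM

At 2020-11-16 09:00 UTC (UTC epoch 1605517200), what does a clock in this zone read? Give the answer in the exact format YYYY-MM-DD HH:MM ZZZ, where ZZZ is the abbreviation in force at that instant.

Query: 2020-11-16 09:00 UTC
Rule 3/3 (CMM, -09:15): 2020-11-02 00:53 UTC ≤ query < +∞
9·60 + 0 - 555 = -15 min
-15 = -1·1440 + 1425; 1425 = 23·60 + 45 → 23:45, 2020-11-16 - 1 day = 2020-11-15
→ 2020-11-15 23:45 CMM

2020-11-15 23:45 CMM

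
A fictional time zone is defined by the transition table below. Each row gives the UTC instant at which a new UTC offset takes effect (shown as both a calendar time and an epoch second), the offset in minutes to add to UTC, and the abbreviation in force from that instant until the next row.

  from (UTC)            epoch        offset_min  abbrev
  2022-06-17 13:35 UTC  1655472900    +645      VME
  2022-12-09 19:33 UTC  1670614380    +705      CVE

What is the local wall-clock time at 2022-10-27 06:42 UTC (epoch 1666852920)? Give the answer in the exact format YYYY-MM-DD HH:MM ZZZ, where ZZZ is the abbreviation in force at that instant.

Query: 2022-10-27 06:42 UTC
Rule 1/2 (VME, +10:45): 2022-06-17 13:35 UTC ≤ query < 2022-12-09 19:33 UTC
6·60 + 42 + 645 = 1047 min
1047 = 0·1440 + 1047; 1047 = 17·60 + 27 → 17:27, same day
→ 2022-10-27 17:27 VME

2022-10-27 17:27 VME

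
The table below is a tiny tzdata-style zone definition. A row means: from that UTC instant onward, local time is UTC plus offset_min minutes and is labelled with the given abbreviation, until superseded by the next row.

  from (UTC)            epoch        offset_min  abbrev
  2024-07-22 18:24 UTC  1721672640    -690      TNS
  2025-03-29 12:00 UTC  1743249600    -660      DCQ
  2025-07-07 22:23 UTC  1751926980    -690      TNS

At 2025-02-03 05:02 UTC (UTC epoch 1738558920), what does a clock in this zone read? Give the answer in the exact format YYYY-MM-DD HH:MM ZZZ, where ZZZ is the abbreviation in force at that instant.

2025-02-02 17:32 TNS

Query: 2025-02-03 05:02 UTC
Rule 1/3 (TNS, -11:30): 2024-07-22 18:24 UTC ≤ query < 2025-03-29 12:00 UTC
5·60 + 2 - 690 = -388 min
-388 = -1·1440 + 1052; 1052 = 17·60 + 32 → 17:32, 2025-02-03 - 1 day = 2025-02-02
→ 2025-02-02 17:32 TNS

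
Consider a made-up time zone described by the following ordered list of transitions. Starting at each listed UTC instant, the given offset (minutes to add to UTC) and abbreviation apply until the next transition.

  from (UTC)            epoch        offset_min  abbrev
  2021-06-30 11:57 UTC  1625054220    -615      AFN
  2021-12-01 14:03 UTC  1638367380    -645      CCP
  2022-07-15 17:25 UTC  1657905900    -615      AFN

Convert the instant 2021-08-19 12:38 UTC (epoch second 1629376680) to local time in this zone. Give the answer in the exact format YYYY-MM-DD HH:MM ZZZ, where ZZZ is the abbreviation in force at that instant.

2021-08-19 02:23 AFN

Query: 2021-08-19 12:38 UTC
Rule 1/3 (AFN, -10:15): 2021-06-30 11:57 UTC ≤ query < 2021-12-01 14:03 UTC
12·60 + 38 - 615 = 143 min
143 = 0·1440 + 143; 143 = 2·60 + 23 → 02:23, same day
→ 2021-08-19 02:23 AFN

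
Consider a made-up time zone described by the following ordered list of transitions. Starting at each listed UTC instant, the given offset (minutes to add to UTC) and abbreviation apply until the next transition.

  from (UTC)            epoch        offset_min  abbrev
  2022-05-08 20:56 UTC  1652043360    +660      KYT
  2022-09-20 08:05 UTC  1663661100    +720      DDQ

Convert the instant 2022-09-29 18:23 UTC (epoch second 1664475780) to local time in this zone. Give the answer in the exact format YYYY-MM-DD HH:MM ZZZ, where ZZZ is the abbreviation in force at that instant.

2022-09-30 06:23 DDQ

Query: 2022-09-29 18:23 UTC
Rule 2/2 (DDQ, +12:00): 2022-09-20 08:05 UTC ≤ query < +∞
18·60 + 23 + 720 = 1823 min
1823 = 1·1440 + 383; 383 = 6·60 + 23 → 06:23, 2022-09-29 + 1 day = 2022-09-30
→ 2022-09-30 06:23 DDQ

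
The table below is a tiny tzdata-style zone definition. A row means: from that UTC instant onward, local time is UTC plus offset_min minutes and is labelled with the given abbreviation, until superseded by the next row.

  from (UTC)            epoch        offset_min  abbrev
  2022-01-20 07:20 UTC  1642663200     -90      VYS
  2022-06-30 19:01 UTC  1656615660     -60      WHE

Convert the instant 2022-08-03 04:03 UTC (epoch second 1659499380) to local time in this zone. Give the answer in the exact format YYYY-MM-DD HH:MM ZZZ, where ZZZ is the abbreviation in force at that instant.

Query: 2022-08-03 04:03 UTC
Rule 2/2 (WHE, -01:00): 2022-06-30 19:01 UTC ≤ query < +∞
4·60 + 3 - 60 = 183 min
183 = 0·1440 + 183; 183 = 3·60 + 3 → 03:03, same day
→ 2022-08-03 03:03 WHE

2022-08-03 03:03 WHE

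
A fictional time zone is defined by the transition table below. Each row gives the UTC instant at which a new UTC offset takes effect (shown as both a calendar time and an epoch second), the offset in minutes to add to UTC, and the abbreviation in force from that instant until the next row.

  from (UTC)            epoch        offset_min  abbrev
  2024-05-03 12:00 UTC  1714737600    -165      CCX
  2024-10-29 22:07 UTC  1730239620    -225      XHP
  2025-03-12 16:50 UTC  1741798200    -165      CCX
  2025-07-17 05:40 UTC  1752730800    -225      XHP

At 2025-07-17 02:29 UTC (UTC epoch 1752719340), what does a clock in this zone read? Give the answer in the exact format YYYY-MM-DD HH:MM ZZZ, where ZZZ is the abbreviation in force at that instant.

Query: 2025-07-17 02:29 UTC
Rule 3/4 (CCX, -02:45): 2025-03-12 16:50 UTC ≤ query < 2025-07-17 05:40 UTC
2·60 + 29 - 165 = -16 min
-16 = -1·1440 + 1424; 1424 = 23·60 + 44 → 23:44, 2025-07-17 - 1 day = 2025-07-16
→ 2025-07-16 23:44 CCX

2025-07-16 23:44 CCX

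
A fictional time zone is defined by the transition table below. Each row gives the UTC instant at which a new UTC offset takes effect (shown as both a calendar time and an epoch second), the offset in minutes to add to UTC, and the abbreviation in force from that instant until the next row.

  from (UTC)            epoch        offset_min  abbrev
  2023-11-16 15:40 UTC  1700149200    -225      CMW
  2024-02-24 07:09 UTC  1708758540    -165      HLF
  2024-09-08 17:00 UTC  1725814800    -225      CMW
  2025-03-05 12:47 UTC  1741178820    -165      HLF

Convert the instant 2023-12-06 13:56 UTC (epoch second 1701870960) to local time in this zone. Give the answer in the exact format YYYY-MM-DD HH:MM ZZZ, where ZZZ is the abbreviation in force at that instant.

Query: 2023-12-06 13:56 UTC
Rule 1/4 (CMW, -03:45): 2023-11-16 15:40 UTC ≤ query < 2024-02-24 07:09 UTC
13·60 + 56 - 225 = 611 min
611 = 0·1440 + 611; 611 = 10·60 + 11 → 10:11, same day
→ 2023-12-06 10:11 CMW

2023-12-06 10:11 CMW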